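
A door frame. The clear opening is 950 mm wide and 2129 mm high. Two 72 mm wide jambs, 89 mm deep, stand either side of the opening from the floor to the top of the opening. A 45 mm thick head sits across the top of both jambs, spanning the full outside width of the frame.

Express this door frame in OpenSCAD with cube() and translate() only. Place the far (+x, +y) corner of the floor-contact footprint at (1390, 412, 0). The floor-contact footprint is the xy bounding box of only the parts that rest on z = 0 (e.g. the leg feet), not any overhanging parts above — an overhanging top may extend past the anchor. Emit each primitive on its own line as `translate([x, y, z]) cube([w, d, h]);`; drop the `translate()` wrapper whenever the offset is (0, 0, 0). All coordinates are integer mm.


translate([296, 323, 0]) cube([72, 89, 2129]);
translate([1318, 323, 0]) cube([72, 89, 2129]);
translate([296, 323, 2129]) cube([1094, 89, 45]);


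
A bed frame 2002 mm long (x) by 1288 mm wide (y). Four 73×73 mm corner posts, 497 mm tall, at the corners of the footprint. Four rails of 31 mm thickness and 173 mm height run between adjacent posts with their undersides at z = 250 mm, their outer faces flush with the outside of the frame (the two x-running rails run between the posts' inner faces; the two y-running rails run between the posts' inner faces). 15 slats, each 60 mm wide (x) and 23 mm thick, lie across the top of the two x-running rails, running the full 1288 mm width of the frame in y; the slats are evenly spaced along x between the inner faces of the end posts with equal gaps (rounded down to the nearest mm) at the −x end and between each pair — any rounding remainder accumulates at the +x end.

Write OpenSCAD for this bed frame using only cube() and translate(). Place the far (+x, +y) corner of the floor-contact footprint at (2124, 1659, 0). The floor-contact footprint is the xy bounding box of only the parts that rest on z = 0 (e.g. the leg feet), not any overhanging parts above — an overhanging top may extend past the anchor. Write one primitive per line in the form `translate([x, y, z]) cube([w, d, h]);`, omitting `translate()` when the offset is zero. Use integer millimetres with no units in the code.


translate([122, 371, 0]) cube([73, 73, 497]);
translate([122, 1586, 0]) cube([73, 73, 497]);
translate([2051, 371, 0]) cube([73, 73, 497]);
translate([2051, 1586, 0]) cube([73, 73, 497]);
translate([195, 371, 250]) cube([1856, 31, 173]);
translate([195, 1628, 250]) cube([1856, 31, 173]);
translate([122, 444, 250]) cube([31, 1142, 173]);
translate([2093, 444, 250]) cube([31, 1142, 173]);
translate([254, 371, 423]) cube([60, 1288, 23]);
translate([373, 371, 423]) cube([60, 1288, 23]);
translate([492, 371, 423]) cube([60, 1288, 23]);
translate([611, 371, 423]) cube([60, 1288, 23]);
translate([730, 371, 423]) cube([60, 1288, 23]);
translate([849, 371, 423]) cube([60, 1288, 23]);
translate([968, 371, 423]) cube([60, 1288, 23]);
translate([1087, 371, 423]) cube([60, 1288, 23]);
translate([1206, 371, 423]) cube([60, 1288, 23]);
translate([1325, 371, 423]) cube([60, 1288, 23]);
translate([1444, 371, 423]) cube([60, 1288, 23]);
translate([1563, 371, 423]) cube([60, 1288, 23]);
translate([1682, 371, 423]) cube([60, 1288, 23]);
translate([1801, 371, 423]) cube([60, 1288, 23]);
translate([1920, 371, 423]) cube([60, 1288, 23]);


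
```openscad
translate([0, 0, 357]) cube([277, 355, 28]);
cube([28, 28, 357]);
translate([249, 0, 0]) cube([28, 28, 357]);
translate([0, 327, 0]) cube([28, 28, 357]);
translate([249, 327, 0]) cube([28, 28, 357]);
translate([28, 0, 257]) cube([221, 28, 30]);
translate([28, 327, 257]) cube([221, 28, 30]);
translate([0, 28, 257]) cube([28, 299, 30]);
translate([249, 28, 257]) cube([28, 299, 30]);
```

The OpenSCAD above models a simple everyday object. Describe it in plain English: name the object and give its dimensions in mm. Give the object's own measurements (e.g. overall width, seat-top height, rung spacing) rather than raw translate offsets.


A simple wooden stool: a rectangular seat 277 mm (x) by 355 mm (y), 28 mm thick, top face at z = 385 mm, on four square legs, each 28×28 mm in cross-section. The legs rest on z = 0, each flush with a corner of the seat. Four stretchers, 28 mm wide and 30 mm tall, connect adjacent legs with their undersides at z = 257 mm, each running between the inner faces of the legs it joins and aligned with the legs' outer faces on the other axis.


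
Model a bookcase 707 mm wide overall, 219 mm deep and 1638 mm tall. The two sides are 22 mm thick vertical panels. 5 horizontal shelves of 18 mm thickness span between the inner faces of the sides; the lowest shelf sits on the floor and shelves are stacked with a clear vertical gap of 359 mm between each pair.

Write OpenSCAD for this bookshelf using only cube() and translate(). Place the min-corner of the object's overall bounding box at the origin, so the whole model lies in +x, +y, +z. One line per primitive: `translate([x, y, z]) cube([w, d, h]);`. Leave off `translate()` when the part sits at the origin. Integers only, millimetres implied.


cube([22, 219, 1638]);
translate([685, 0, 0]) cube([22, 219, 1638]);
translate([22, 0, 0]) cube([663, 219, 18]);
translate([22, 0, 377]) cube([663, 219, 18]);
translate([22, 0, 754]) cube([663, 219, 18]);
translate([22, 0, 1131]) cube([663, 219, 18]);
translate([22, 0, 1508]) cube([663, 219, 18]);


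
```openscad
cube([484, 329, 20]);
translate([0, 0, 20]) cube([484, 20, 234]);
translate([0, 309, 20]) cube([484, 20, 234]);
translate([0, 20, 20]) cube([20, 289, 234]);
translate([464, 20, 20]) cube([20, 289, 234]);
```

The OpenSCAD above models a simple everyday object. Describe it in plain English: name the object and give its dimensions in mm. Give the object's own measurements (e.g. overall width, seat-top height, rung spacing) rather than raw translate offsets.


An open-topped rectangular box: outside dimensions 484×329×254 mm, with a uniform wall and base thickness of 20 mm. The base is a full 484×329 slab on the floor; four walls sit on top of the base. The front and back walls (the −y and +y sides) span the full width; the two side walls fit between them.


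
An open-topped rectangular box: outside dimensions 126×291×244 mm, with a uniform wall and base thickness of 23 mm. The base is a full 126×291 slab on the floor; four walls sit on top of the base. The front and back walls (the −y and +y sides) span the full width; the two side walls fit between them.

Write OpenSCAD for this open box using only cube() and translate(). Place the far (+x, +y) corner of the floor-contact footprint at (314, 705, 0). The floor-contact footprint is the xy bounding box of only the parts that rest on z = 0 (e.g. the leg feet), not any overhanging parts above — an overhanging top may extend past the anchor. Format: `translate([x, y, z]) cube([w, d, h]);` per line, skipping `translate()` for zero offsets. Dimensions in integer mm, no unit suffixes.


translate([188, 414, 0]) cube([126, 291, 23]);
translate([188, 414, 23]) cube([126, 23, 221]);
translate([188, 682, 23]) cube([126, 23, 221]);
translate([188, 437, 23]) cube([23, 245, 221]);
translate([291, 437, 23]) cube([23, 245, 221]);


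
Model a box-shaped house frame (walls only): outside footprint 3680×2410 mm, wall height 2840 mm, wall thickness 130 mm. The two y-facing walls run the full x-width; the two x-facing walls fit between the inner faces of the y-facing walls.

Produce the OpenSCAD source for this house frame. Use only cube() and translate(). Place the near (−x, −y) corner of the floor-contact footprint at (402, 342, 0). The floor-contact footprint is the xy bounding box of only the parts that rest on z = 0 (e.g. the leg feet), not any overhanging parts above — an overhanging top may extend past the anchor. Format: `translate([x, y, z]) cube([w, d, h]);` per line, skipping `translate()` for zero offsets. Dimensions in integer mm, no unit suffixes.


translate([402, 342, 0]) cube([3680, 130, 2840]);
translate([402, 2622, 0]) cube([3680, 130, 2840]);
translate([402, 472, 0]) cube([130, 2150, 2840]);
translate([3952, 472, 0]) cube([130, 2150, 2840]);


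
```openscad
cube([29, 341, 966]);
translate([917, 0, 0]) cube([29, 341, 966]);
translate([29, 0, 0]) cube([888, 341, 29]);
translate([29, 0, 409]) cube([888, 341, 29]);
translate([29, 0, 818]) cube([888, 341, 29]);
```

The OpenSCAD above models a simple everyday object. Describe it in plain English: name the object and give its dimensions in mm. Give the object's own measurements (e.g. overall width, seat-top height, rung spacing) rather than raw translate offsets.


An open bookshelf. Two side panels, each 29 mm thick, 341 mm deep and 966 mm tall, stand 946 mm apart (outside-to-outside). Between them sit 3 shelves, each 29 mm thick and 341 mm deep, spanning the full gap between the sides. The bottom shelf rests on the floor (its underside at z = 0) and the clear gap between one shelf's top and the next shelf's underside is 380 mm.


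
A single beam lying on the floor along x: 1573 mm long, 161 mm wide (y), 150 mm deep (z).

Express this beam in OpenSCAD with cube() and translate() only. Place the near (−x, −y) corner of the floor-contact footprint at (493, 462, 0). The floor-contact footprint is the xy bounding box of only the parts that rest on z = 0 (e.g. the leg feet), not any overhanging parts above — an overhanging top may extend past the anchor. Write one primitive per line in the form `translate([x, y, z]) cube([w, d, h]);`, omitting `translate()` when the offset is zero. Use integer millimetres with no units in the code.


translate([493, 462, 0]) cube([1573, 161, 150]);


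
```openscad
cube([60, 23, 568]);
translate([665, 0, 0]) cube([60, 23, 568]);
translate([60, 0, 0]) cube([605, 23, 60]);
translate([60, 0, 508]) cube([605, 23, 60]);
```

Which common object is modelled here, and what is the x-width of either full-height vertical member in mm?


A picture frame. The border width is 60 mm.

Four thin pieces enclosing a rectangular opening — a picture frame. The two full-height stiles are 568 mm tall; the top rail sits at z = 508 and is 60 mm tall, so the border above the opening is 568 − 508 = 60 mm, matching the stile x-width.


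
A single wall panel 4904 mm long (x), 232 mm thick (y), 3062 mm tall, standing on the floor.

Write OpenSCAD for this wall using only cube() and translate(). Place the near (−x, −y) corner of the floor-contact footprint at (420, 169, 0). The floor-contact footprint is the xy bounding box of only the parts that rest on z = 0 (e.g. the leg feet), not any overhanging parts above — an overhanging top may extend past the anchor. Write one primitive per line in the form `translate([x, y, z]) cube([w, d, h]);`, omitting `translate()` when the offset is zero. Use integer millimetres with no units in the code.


translate([420, 169, 0]) cube([4904, 232, 3062]);


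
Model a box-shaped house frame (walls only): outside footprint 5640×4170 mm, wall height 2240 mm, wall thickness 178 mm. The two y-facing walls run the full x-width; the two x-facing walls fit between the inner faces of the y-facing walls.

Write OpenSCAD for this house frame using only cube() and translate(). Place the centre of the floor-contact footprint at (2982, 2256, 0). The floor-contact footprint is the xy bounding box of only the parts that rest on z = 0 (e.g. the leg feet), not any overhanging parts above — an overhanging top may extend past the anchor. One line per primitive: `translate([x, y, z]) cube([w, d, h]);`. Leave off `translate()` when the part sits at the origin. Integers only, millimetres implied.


translate([162, 171, 0]) cube([5640, 178, 2240]);
translate([162, 4163, 0]) cube([5640, 178, 2240]);
translate([162, 349, 0]) cube([178, 3814, 2240]);
translate([5624, 349, 0]) cube([178, 3814, 2240]);


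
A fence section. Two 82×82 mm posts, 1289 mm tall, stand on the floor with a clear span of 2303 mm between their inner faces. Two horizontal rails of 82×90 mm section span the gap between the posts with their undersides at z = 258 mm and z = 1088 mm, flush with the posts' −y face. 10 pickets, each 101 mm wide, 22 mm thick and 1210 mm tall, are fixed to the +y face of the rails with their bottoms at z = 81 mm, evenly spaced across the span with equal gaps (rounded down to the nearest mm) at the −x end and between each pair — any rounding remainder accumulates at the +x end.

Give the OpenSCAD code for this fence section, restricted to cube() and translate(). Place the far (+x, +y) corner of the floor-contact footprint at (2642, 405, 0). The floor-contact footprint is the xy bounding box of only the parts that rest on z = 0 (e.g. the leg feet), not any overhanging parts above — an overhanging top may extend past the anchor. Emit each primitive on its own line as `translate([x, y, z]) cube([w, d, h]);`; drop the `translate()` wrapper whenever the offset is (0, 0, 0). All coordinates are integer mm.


translate([175, 323, 0]) cube([82, 82, 1289]);
translate([2560, 323, 0]) cube([82, 82, 1289]);
translate([257, 323, 258]) cube([2303, 82, 90]);
translate([257, 323, 1088]) cube([2303, 82, 90]);
translate([374, 405, 81]) cube([101, 22, 1210]);
translate([592, 405, 81]) cube([101, 22, 1210]);
translate([810, 405, 81]) cube([101, 22, 1210]);
translate([1028, 405, 81]) cube([101, 22, 1210]);
translate([1246, 405, 81]) cube([101, 22, 1210]);
translate([1464, 405, 81]) cube([101, 22, 1210]);
translate([1682, 405, 81]) cube([101, 22, 1210]);
translate([1900, 405, 81]) cube([101, 22, 1210]);
translate([2118, 405, 81]) cube([101, 22, 1210]);
translate([2336, 405, 81]) cube([101, 22, 1210]);


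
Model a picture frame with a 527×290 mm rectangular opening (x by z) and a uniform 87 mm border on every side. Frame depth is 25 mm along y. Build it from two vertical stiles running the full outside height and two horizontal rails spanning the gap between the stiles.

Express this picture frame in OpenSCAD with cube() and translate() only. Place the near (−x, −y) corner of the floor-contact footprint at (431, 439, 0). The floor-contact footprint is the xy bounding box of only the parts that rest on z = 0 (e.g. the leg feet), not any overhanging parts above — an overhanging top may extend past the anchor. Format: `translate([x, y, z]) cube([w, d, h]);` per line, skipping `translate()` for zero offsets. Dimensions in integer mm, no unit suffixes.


translate([431, 439, 0]) cube([87, 25, 464]);
translate([1045, 439, 0]) cube([87, 25, 464]);
translate([518, 439, 0]) cube([527, 25, 87]);
translate([518, 439, 377]) cube([527, 25, 87]);


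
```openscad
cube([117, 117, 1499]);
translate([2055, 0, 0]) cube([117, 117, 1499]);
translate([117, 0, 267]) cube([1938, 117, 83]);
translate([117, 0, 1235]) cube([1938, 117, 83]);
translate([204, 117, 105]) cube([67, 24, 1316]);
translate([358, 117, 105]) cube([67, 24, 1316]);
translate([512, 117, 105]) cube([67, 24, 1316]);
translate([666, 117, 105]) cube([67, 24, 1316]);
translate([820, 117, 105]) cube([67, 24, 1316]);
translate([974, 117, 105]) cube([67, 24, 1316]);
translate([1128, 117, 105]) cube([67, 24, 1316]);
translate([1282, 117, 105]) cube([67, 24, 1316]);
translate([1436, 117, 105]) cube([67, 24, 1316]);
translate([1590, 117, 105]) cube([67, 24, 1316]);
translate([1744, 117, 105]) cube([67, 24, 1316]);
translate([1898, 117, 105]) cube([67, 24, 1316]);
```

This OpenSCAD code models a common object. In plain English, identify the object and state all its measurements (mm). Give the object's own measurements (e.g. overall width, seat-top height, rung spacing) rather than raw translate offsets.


A fence section. Two 117×117 mm posts, 1499 mm tall, stand on the floor with a clear span of 1938 mm between their inner faces. Two horizontal rails of 117×83 mm section span the gap between the posts with their undersides at z = 267 mm and z = 1235 mm, flush with the posts' −y face. 12 pickets, each 67 mm wide, 24 mm thick and 1316 mm tall, are fixed to the +y face of the rails with their bottoms at z = 105 mm, spaced across the span with a 87 mm gap after the −x post and between neighbouring pickets, with 90 mm left before the +x post.


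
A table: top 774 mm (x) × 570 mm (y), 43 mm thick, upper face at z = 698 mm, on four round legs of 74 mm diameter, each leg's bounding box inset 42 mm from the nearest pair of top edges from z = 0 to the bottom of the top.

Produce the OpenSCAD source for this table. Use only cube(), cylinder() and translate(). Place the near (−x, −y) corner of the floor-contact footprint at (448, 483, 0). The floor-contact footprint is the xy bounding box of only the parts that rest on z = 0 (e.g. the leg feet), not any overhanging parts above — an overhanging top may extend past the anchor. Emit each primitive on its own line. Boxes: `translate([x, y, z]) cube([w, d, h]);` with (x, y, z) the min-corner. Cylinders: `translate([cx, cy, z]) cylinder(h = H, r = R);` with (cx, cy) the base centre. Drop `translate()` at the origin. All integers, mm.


// leg_h = 698 - 43 = 655
translate([406, 441, 655]) cube([774, 570, 43]);
translate([485, 520, 0]) cylinder(h = 655, r = 37);
translate([1101, 520, 0]) cylinder(h = 655, r = 37);
translate([485, 932, 0]) cylinder(h = 655, r = 37);
translate([1101, 932, 0]) cylinder(h = 655, r = 37);


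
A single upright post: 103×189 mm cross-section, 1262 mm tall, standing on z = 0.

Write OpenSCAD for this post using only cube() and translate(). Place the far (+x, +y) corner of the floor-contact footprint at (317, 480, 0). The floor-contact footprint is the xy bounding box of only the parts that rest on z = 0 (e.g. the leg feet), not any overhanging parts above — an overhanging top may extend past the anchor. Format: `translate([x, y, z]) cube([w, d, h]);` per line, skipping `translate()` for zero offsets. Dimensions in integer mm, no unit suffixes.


translate([214, 291, 0]) cube([103, 189, 1262]);


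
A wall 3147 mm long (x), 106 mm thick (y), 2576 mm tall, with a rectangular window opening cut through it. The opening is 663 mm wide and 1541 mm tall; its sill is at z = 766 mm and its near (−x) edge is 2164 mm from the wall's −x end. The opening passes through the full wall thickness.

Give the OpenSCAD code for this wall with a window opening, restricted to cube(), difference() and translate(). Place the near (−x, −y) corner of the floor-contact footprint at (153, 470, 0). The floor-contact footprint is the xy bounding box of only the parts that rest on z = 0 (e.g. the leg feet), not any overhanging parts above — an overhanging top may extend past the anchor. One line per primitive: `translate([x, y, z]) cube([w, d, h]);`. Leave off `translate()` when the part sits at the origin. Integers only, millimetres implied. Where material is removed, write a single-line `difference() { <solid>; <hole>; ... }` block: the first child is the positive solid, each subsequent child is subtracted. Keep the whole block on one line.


difference() { translate([153, 470, 0]) cube([3147, 106, 2576]); translate([2317, 470, 766]) cube([663, 106, 1541]); }


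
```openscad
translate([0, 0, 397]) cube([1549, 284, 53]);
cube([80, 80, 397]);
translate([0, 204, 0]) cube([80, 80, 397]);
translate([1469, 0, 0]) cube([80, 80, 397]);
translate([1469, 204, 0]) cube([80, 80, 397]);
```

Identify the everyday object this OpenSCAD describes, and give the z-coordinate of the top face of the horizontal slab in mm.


A bench. The seat-top height is 450 mm.

A long slab on four corner posts — a bench. The slab sits at z = 397 with thickness 53, so the top is 397 + 53 = 450 mm.


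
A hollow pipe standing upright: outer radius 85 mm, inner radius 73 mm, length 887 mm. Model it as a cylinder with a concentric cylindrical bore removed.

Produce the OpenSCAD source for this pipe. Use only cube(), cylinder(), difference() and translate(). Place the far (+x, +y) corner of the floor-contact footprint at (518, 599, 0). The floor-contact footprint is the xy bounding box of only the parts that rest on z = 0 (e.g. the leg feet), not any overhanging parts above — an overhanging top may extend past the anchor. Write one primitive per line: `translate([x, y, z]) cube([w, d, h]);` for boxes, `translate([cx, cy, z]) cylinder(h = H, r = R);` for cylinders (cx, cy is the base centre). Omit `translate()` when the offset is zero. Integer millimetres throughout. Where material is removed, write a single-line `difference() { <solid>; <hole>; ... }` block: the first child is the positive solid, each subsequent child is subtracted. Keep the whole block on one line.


difference() { translate([433, 514, 0]) cylinder(h = 887, r = 85); translate([433, 514, 0]) cylinder(h = 887, r = 73); }


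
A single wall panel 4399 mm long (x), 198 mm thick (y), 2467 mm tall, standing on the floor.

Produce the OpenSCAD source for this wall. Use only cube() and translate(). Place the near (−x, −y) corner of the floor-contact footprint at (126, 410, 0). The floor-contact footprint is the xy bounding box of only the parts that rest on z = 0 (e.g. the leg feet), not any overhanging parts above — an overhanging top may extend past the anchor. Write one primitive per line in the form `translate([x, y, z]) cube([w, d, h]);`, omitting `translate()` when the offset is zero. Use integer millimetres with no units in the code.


translate([126, 410, 0]) cube([4399, 198, 2467]);


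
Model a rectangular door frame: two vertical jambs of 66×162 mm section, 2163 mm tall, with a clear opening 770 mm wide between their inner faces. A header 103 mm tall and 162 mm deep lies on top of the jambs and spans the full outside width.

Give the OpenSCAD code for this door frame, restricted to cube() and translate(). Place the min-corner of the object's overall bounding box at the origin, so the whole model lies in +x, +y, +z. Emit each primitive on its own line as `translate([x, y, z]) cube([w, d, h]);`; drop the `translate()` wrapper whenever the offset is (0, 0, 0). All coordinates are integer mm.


cube([66, 162, 2163]);
translate([836, 0, 0]) cube([66, 162, 2163]);
translate([0, 0, 2163]) cube([902, 162, 103]);


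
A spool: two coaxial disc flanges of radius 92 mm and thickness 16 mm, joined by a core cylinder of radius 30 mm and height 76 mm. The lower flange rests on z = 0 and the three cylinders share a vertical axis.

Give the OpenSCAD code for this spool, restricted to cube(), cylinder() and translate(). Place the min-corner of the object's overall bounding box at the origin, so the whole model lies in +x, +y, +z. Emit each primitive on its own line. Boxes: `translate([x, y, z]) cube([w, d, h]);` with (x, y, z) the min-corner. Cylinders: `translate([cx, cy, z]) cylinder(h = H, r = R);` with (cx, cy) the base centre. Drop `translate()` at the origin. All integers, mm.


translate([92, 92, 0]) cylinder(h = 16, r = 92);
translate([92, 92, 16]) cylinder(h = 76, r = 30);
translate([92, 92, 92]) cylinder(h = 16, r = 92);


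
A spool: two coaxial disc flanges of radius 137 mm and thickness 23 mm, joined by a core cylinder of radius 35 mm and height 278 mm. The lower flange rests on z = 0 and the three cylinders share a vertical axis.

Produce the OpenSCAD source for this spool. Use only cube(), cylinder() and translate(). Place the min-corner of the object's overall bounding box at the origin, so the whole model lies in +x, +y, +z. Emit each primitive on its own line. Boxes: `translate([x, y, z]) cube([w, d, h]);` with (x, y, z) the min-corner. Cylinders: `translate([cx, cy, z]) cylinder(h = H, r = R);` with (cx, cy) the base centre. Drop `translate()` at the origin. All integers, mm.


translate([137, 137, 0]) cylinder(h = 23, r = 137);
translate([137, 137, 23]) cylinder(h = 278, r = 35);
translate([137, 137, 301]) cylinder(h = 23, r = 137);


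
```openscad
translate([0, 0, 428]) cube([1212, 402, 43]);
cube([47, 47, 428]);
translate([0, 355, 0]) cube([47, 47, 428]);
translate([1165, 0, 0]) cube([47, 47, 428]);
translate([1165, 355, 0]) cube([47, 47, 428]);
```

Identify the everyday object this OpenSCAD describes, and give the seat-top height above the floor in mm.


A bench. The seat-top height is 471 mm.

A long slab on four corner posts — a bench. The slab sits at z = 428 with thickness 43, so the top is 428 + 43 = 471 mm.


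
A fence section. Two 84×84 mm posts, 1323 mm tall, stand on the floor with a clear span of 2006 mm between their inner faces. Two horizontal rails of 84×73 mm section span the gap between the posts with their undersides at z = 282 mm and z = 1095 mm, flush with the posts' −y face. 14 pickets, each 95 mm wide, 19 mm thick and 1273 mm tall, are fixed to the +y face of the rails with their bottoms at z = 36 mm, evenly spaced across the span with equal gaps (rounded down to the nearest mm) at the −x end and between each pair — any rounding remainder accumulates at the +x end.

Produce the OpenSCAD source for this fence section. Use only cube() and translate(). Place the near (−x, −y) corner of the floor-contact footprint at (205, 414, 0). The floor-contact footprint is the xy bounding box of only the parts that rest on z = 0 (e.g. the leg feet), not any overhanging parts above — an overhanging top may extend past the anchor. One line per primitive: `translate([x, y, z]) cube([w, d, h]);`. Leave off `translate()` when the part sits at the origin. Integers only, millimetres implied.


translate([205, 414, 0]) cube([84, 84, 1323]);
translate([2295, 414, 0]) cube([84, 84, 1323]);
translate([289, 414, 282]) cube([2006, 84, 73]);
translate([289, 414, 1095]) cube([2006, 84, 73]);
translate([334, 498, 36]) cube([95, 19, 1273]);
translate([474, 498, 36]) cube([95, 19, 1273]);
translate([614, 498, 36]) cube([95, 19, 1273]);
translate([754, 498, 36]) cube([95, 19, 1273]);
translate([894, 498, 36]) cube([95, 19, 1273]);
translate([1034, 498, 36]) cube([95, 19, 1273]);
translate([1174, 498, 36]) cube([95, 19, 1273]);
translate([1314, 498, 36]) cube([95, 19, 1273]);
translate([1454, 498, 36]) cube([95, 19, 1273]);
translate([1594, 498, 36]) cube([95, 19, 1273]);
translate([1734, 498, 36]) cube([95, 19, 1273]);
translate([1874, 498, 36]) cube([95, 19, 1273]);
translate([2014, 498, 36]) cube([95, 19, 1273]);
translate([2154, 498, 36]) cube([95, 19, 1273]);


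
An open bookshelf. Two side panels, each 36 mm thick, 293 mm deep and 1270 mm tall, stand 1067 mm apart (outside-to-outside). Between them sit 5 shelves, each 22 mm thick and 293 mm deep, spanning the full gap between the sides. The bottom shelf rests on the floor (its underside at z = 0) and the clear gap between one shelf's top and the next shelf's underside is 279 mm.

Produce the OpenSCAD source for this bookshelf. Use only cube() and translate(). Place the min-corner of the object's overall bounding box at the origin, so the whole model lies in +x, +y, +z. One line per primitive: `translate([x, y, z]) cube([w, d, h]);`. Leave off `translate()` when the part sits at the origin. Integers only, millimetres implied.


cube([36, 293, 1270]);
translate([1031, 0, 0]) cube([36, 293, 1270]);
translate([36, 0, 0]) cube([995, 293, 22]);
translate([36, 0, 301]) cube([995, 293, 22]);
translate([36, 0, 602]) cube([995, 293, 22]);
translate([36, 0, 903]) cube([995, 293, 22]);
translate([36, 0, 1204]) cube([995, 293, 22]);


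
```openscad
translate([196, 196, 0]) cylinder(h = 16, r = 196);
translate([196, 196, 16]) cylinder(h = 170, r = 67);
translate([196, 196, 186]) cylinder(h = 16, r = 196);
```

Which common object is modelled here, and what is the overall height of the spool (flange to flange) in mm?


A spool. The overall height is 202 mm.

Three coaxial cylinders, large–small–large — a spool. Two 16 mm flanges and a 170 mm core give 16 + 170 + 16 = 202 mm.


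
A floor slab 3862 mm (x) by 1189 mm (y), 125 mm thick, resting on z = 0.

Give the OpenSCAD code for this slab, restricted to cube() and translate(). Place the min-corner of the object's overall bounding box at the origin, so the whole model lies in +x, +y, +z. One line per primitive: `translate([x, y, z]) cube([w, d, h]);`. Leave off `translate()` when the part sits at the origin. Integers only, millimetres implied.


cube([3862, 1189, 125]);


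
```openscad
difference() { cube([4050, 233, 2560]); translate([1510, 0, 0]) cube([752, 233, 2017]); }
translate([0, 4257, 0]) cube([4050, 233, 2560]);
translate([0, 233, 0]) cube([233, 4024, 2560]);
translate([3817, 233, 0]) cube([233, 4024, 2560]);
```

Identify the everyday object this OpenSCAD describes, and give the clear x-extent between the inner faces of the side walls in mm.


A single room. The interior width is 3584 mm.

Four walls enclosing a rectangle with a door in the front wall — a room. Outside width 4050 minus two 233 mm walls gives 3584 mm.


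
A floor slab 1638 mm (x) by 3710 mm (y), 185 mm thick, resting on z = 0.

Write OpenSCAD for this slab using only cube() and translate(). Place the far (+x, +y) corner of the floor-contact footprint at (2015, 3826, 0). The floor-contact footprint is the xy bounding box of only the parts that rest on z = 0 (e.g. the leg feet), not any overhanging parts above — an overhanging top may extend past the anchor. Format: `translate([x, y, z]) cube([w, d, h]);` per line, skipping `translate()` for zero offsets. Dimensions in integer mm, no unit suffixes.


translate([377, 116, 0]) cube([1638, 3710, 185]);


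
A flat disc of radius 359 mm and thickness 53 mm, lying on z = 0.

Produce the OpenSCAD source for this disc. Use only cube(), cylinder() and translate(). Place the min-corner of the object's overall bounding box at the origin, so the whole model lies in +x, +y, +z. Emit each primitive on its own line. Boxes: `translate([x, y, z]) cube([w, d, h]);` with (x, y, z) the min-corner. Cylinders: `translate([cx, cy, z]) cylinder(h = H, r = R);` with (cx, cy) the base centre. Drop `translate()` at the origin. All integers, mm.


translate([359, 359, 0]) cylinder(h = 53, r = 359);


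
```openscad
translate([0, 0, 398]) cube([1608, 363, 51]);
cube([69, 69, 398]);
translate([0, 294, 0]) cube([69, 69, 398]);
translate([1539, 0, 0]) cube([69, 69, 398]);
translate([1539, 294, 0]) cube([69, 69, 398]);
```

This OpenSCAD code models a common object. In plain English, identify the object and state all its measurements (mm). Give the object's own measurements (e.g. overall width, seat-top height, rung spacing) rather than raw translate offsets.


A long wooden bench with a 1608 mm (x) × 363 mm (y) seat, 51 mm thick, its top surface 449 mm above the floor. Four 69 mm square legs at the seat corners, flush with the edges, run from z = 0 to the seat underside.


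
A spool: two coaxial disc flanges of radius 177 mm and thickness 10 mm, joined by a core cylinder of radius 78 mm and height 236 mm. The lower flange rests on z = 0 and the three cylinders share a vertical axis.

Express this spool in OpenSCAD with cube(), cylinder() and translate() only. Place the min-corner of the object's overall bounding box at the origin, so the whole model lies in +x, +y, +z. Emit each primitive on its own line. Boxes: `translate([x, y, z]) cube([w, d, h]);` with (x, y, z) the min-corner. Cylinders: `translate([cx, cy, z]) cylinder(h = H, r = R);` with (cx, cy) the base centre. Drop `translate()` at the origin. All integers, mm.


translate([177, 177, 0]) cylinder(h = 10, r = 177);
translate([177, 177, 10]) cylinder(h = 236, r = 78);
translate([177, 177, 246]) cylinder(h = 10, r = 177);


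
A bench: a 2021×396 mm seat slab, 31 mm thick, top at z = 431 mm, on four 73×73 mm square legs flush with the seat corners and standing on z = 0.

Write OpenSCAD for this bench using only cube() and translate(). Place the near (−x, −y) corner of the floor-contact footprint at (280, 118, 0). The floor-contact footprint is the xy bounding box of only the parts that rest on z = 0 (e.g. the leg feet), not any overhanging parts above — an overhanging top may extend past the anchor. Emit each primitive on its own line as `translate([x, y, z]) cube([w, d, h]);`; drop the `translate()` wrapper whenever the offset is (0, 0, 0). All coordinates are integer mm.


translate([280, 118, 400]) cube([2021, 396, 31]);
translate([280, 118, 0]) cube([73, 73, 400]);
translate([280, 441, 0]) cube([73, 73, 400]);
translate([2228, 118, 0]) cube([73, 73, 400]);
translate([2228, 441, 0]) cube([73, 73, 400]);


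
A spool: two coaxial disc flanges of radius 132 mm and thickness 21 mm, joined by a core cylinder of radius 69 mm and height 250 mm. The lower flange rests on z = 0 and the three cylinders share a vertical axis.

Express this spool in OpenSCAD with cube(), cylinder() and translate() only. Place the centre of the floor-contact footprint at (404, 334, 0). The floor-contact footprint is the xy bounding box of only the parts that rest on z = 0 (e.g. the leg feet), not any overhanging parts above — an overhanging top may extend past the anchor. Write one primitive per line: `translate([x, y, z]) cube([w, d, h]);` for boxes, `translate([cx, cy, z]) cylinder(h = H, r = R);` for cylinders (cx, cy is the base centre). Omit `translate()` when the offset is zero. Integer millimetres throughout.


translate([404, 334, 0]) cylinder(h = 21, r = 132);
translate([404, 334, 21]) cylinder(h = 250, r = 69);
translate([404, 334, 271]) cylinder(h = 21, r = 132);


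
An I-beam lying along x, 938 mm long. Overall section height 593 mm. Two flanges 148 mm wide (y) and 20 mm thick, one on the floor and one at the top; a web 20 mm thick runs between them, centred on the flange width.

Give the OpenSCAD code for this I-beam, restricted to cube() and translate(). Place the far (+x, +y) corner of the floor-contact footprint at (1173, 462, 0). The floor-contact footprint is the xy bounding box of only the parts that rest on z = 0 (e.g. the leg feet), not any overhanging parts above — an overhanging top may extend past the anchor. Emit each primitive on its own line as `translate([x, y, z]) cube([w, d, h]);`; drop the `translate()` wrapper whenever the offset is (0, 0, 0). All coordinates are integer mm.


translate([235, 314, 0]) cube([938, 148, 20]);
translate([235, 378, 20]) cube([938, 20, 553]);
translate([235, 314, 573]) cube([938, 148, 20]);


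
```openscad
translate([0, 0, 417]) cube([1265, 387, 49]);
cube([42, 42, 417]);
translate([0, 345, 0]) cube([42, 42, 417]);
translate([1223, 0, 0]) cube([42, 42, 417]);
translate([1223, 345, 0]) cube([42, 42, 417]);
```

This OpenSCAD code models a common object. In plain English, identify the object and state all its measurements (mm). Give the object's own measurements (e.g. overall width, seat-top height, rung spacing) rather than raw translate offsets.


A bench: a 1265×387 mm seat slab, 49 mm thick, top at z = 466 mm, on four 42×42 mm square legs flush with the seat corners and standing on z = 0.


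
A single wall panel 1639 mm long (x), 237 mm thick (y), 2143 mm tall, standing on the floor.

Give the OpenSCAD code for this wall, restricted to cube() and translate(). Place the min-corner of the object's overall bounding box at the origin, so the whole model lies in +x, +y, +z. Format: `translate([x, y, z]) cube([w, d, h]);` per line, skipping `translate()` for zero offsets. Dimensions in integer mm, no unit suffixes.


cube([1639, 237, 2143]);


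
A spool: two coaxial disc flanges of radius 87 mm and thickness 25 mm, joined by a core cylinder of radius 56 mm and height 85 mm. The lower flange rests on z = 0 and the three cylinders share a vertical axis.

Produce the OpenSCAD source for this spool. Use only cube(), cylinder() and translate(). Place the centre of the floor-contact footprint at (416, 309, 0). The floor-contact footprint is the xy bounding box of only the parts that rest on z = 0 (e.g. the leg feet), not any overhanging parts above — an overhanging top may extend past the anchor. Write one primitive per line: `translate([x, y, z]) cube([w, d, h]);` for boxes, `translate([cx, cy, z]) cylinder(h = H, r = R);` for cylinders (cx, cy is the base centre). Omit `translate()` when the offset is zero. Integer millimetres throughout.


translate([416, 309, 0]) cylinder(h = 25, r = 87);
translate([416, 309, 25]) cylinder(h = 85, r = 56);
translate([416, 309, 110]) cylinder(h = 25, r = 87);


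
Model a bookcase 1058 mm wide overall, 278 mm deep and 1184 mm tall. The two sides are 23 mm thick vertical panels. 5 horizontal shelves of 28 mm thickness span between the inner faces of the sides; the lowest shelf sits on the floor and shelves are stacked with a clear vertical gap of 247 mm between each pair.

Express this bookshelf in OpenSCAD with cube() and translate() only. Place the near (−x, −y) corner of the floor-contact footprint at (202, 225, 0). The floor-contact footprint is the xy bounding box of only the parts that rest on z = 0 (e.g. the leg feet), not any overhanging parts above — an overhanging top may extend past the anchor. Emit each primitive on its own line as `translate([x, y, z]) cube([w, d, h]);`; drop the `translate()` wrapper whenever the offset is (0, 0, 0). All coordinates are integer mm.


translate([202, 225, 0]) cube([23, 278, 1184]);
translate([1237, 225, 0]) cube([23, 278, 1184]);
translate([225, 225, 0]) cube([1012, 278, 28]);
translate([225, 225, 275]) cube([1012, 278, 28]);
translate([225, 225, 550]) cube([1012, 278, 28]);
translate([225, 225, 825]) cube([1012, 278, 28]);
translate([225, 225, 1100]) cube([1012, 278, 28]);


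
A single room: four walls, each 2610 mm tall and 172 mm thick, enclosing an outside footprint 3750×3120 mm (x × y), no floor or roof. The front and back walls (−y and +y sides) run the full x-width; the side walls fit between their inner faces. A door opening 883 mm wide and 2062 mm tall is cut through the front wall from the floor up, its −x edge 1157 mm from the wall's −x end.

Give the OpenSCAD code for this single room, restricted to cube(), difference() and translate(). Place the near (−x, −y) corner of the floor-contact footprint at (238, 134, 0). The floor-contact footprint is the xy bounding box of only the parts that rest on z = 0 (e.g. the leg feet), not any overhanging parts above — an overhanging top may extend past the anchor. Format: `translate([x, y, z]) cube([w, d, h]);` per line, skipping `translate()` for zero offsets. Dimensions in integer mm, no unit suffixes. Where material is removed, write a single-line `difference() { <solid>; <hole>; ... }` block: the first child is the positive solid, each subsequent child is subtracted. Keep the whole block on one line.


difference() { translate([238, 134, 0]) cube([3750, 172, 2610]); translate([1395, 134, 0]) cube([883, 172, 2062]); }
translate([238, 3082, 0]) cube([3750, 172, 2610]);
translate([238, 306, 0]) cube([172, 2776, 2610]);
translate([3816, 306, 0]) cube([172, 2776, 2610]);


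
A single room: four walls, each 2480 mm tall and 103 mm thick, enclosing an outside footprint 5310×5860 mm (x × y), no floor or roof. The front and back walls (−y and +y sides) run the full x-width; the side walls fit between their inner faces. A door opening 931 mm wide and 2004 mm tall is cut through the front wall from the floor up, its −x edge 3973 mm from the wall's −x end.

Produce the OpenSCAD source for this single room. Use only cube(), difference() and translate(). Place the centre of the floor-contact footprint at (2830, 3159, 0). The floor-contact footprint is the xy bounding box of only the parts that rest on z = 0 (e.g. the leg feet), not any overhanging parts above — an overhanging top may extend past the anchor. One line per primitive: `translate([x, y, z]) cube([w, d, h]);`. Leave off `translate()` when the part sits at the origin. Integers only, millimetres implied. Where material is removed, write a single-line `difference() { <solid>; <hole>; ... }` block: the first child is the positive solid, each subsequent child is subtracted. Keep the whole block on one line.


difference() { translate([175, 229, 0]) cube([5310, 103, 2480]); translate([4148, 229, 0]) cube([931, 103, 2004]); }
translate([175, 5986, 0]) cube([5310, 103, 2480]);
translate([175, 332, 0]) cube([103, 5654, 2480]);
translate([5382, 332, 0]) cube([103, 5654, 2480]);


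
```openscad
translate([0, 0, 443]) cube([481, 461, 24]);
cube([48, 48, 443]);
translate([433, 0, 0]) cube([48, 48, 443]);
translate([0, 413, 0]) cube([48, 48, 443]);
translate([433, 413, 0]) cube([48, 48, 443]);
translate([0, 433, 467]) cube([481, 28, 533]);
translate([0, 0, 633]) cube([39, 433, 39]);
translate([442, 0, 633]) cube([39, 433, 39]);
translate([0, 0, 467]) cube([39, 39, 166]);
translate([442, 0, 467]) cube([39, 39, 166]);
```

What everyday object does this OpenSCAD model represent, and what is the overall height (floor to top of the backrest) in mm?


A chair. The overall height is 1000 mm.

A slab on four corner posts with a tall panel at the back — a chair. The seat slab sits at z = 443 with thickness 24, and the 533 mm backrest starts at the seat top, so the overall height is 443 + 24 + 533 = 1000 mm.
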